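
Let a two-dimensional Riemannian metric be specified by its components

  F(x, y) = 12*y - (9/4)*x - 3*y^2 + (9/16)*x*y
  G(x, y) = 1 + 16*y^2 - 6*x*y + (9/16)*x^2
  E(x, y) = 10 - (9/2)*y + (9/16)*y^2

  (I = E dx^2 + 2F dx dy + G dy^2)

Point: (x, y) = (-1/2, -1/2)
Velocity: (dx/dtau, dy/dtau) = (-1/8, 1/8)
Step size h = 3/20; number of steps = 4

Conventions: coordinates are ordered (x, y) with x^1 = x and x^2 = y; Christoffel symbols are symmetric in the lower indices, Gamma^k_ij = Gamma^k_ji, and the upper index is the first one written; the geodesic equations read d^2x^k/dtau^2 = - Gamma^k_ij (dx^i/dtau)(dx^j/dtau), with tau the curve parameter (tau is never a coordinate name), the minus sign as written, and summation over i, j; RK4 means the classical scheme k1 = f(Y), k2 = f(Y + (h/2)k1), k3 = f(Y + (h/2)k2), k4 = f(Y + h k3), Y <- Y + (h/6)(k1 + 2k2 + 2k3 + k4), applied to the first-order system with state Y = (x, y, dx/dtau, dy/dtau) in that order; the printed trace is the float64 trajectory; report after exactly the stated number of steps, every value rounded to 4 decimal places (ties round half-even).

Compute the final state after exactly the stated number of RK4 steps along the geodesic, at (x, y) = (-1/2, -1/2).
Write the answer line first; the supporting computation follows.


Answer: x = -0.5787, y = -0.4233, dx/dtau = -0.1377, dy/dtau = 0.1305

f(Y) = (dx/dtau, dy/dtau, -Gamma^x_ij Y'^i Y'^j, -Gamma^y_ij Y'^i Y'^j) with the Gammas evaluated at the stage position; h = 0.150000; intermediate values shown to 6 dp
step 0: x = -0.5000, y = -0.5000, dx/dtau = -0.1250, dy/dtau = 0.1250
step 1:
  k1: at (x, y) = (-0.500000, -0.500000), (dx/dtau, dy/dtau) = (-0.125000, 0.125000); Gamma_xxx = 0.000000, Gamma_xxy = -0.168399, Gamma_xyy = 0.898129, Gamma_yxx = 0.000000, Gamma_yxy = 0.081081, Gamma_yyy = -0.432432; k1 = (-0.125000, 0.125000, -0.019296, 0.009291)
  k2: at (x, y) = (-0.509375, -0.490625), (dx/dtau, dy/dtau) = (-0.126447, 0.125697); Gamma_xxx = 0.000000, Gamma_xxy = -0.170201, Gamma_xyy = 0.907741, Gamma_yxx = 0.000000, Gamma_yxy = 0.079870, Gamma_yyy = -0.425971; k2 = (-0.126447, 0.125697, -0.019752, 0.009269)
  k3: at (x, y) = (-0.509484, -0.490573), (dx/dtau, dy/dtau) = (-0.126481, 0.125695); Gamma_xxx = 0.000000, Gamma_xxy = -0.170213, Gamma_xyy = 0.907803, Gamma_yxx = 0.000000, Gamma_yxy = 0.079861, Gamma_yyy = -0.425927; k3 = (-0.126481, 0.125695, -0.019755, 0.009269)
  k4: at (x, y) = (-0.518972, -0.481146), (dx/dtau, dy/dtau) = (-0.127963, 0.126390); Gamma_xxx = 0.000000, Gamma_xxy = -0.172026, Gamma_xyy = 0.917473, Gamma_yxx = 0.000000, Gamma_yxy = 0.078587, Gamma_yyy = -0.419132; k4 = (-0.127963, 0.126390, -0.020221, 0.009237)
  Y <- Y + (h/6)(k1 + 2k2 + 2k3 + k4): x = -0.5190, y = -0.4811, dx/dtau = -0.1280, dy/dtau = 0.1264
step 2:
  k1: at (x, y) = (-0.518971, -0.481146), (dx/dtau, dy/dtau) = (-0.127963, 0.126390); Gamma_xxx = 0.000000, Gamma_xxy = -0.172026, Gamma_xyy = 0.917472, Gamma_yxx = 0.000000, Gamma_yxy = 0.078587, Gamma_yyy = -0.419133; k1 = (-0.127963, 0.126390, -0.020221, 0.009237)
  k2: at (x, y) = (-0.528568, -0.471666), (dx/dtau, dy/dtau) = (-0.129480, 0.127083); Gamma_xxx = 0.000000, Gamma_xxy = -0.173848, Gamma_xyy = 0.927190, Gamma_yxx = 0.000000, Gamma_yxy = 0.077249, Gamma_yyy = -0.411997; k2 = (-0.129480, 0.127083, -0.020695, 0.009196)
  k3: at (x, y) = (-0.528681, -0.471614), (dx/dtau, dy/dtau) = (-0.129515, 0.127080); Gamma_xxx = 0.000000, Gamma_xxy = -0.173860, Gamma_xyy = 0.927252, Gamma_yxx = 0.000000, Gamma_yxy = 0.077240, Gamma_yyy = -0.411948; k3 = (-0.129515, 0.127080, -0.020697, 0.009195)
  k4: at (x, y) = (-0.538398, -0.462084), (dx/dtau, dy/dtau) = (-0.131068, 0.127769); Gamma_xxx = 0.000000, Gamma_xxy = -0.175689, Gamma_xyy = 0.937008, Gamma_yxx = 0.000000, Gamma_yxy = 0.075836, Gamma_yyy = -0.404457; k4 = (-0.131068, 0.127769, -0.021181, 0.009143)
  Y <- Y + (h/6)(k1 + 2k2 + 2k3 + k4): x = -0.5384, y = -0.4621, dx/dtau = -0.1311, dy/dtau = 0.1278
step 3:
  k1: at (x, y) = (-0.538396, -0.462084), (dx/dtau, dy/dtau) = (-0.131068, 0.127769); Gamma_xxx = 0.000000, Gamma_xxy = -0.175689, Gamma_xyy = 0.937008, Gamma_yxx = 0.000000, Gamma_yxy = 0.075836, Gamma_yyy = -0.404458; k1 = (-0.131068, 0.127769, -0.021181, 0.009143)
  k2: at (x, y) = (-0.548226, -0.452501), (dx/dtau, dy/dtau) = (-0.132657, 0.128455); Gamma_xxx = 0.000000, Gamma_xxy = -0.177524, Gamma_xyy = 0.946792, Gamma_yxx = 0.000000, Gamma_yxy = 0.074363, Gamma_yyy = -0.396603; k2 = (-0.132657, 0.128455, -0.021673, 0.009079)
  k3: at (x, y) = (-0.548345, -0.452449), (dx/dtau, dy/dtau) = (-0.132693, 0.128450); Gamma_xxx = 0.000000, Gamma_xxy = -0.177535, Gamma_xyy = 0.946854, Gamma_yxx = 0.000000, Gamma_yxy = 0.074353, Gamma_yyy = -0.396549; k3 = (-0.132693, 0.128450, -0.021675, 0.009077)
  k4: at (x, y) = (-0.558300, -0.442816), (dx/dtau, dy/dtau) = (-0.134319, 0.129131); Gamma_xxx = 0.000000, Gamma_xxy = -0.179373, Gamma_xyy = 0.956656, Gamma_yxx = 0.000000, Gamma_yxy = 0.072809, Gamma_yyy = -0.388317; k4 = (-0.134319, 0.129131, -0.022174, 0.009001)
  Y <- Y + (h/6)(k1 + 2k2 + 2k3 + k4): x = -0.5583, y = -0.4428, dx/dtau = -0.1343, dy/dtau = 0.1291
step 4:
  k1: at (x, y) = (-0.558298, -0.442816), (dx/dtau, dy/dtau) = (-0.134319, 0.129131); Gamma_xxx = 0.000000, Gamma_xxy = -0.179373, Gamma_xyy = 0.956656, Gamma_yxx = 0.000000, Gamma_yxy = 0.072809, Gamma_yyy = -0.388317; k1 = (-0.134319, 0.129131, -0.022174, 0.009001)
  k2: at (x, y) = (-0.568372, -0.433131), (dx/dtau, dy/dtau) = (-0.135982, 0.129806); Gamma_xxx = 0.000000, Gamma_xxy = -0.181212, Gamma_xyy = 0.966463, Gamma_yxx = 0.000000, Gamma_yxy = 0.071193, Gamma_yyy = -0.379698; k2 = (-0.135982, 0.129806, -0.022682, 0.008911)
  k3: at (x, y) = (-0.568497, -0.433080), (dx/dtau, dy/dtau) = (-0.136020, 0.129799); Gamma_xxx = 0.000000, Gamma_xxy = -0.181223, Gamma_xyy = 0.966524, Gamma_yxx = 0.000000, Gamma_yxy = 0.071182, Gamma_yyy = -0.379640; k3 = (-0.136020, 0.129799, -0.022683, 0.008910)
  k4: at (x, y) = (-0.578701, -0.423346), (dx/dtau, dy/dtau) = (-0.137722, 0.130467); Gamma_xxx = 0.000000, Gamma_xxy = -0.183061, Gamma_xyy = 0.976323, Gamma_yxx = 0.000000, Gamma_yxy = 0.069492, Gamma_yyy = -0.370621; k4 = (-0.137722, 0.130467, -0.023197, 0.008806)
  Y <- Y + (h/6)(k1 + 2k2 + 2k3 + k4): x = -0.5787, y = -0.4233, dx/dtau = -0.1377, dy/dtau = 0.1305


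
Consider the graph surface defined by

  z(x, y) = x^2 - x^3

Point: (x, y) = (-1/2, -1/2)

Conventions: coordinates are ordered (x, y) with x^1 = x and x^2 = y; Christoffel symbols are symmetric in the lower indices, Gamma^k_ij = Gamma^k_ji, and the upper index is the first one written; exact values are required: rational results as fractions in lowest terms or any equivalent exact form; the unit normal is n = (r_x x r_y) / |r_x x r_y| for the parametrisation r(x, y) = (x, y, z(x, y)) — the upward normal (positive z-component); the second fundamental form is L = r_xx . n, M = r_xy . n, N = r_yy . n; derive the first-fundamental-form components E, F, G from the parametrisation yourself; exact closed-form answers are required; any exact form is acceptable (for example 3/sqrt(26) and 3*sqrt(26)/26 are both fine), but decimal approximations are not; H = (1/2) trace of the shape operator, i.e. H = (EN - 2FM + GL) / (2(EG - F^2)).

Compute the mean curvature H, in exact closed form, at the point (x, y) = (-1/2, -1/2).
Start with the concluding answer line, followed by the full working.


Answer: H = 32*sqrt(65)/845

z_x = -7/4, z_y = 0, z_xx = 5, z_xy = 0, z_yy = 0
E = 65/16, F = 0, G = 1; answer radicand W^2 = 65/16
unnormalised second-form numerators: l = 5, m = 0, n = 0; L = l/sqrt(65/16), and similarly M = m/sqrt(W^2), N = n/sqrt(W^2)
H = (E*n - 2*F*m + G*l) / (2*(EG - F^2)*sqrt(W^2)); E*n - 2*F*m + G*l = 5, EG - F^2 = 65/16, so H = (8/13)/sqrt(65/16)


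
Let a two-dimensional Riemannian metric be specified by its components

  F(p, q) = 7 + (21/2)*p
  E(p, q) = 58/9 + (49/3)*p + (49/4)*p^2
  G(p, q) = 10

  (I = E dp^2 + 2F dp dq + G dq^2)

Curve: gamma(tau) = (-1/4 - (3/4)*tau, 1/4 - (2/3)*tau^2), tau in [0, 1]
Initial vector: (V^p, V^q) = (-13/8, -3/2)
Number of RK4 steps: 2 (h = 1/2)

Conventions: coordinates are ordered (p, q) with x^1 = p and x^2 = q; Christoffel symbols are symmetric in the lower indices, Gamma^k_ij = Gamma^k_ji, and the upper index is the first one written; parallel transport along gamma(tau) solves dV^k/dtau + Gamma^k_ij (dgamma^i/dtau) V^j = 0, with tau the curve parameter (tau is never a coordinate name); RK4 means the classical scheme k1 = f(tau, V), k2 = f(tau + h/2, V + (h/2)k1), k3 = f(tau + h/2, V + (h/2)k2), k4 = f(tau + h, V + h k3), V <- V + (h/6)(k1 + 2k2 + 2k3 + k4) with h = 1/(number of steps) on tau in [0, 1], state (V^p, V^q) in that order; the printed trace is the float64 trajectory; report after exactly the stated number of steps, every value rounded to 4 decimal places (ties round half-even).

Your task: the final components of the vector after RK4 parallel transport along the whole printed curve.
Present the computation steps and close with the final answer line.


gamma'(tau) = (-3/4, -(4/3)*tau); f(tau, V)^k = -Gamma^k_ij(gamma(tau)) gamma'^i(tau) V^j; h = 1/2; intermediate values shown to 6 dp
curve data and Christoffel symbols at the stage parameters:
  tau = 0.000000: gamma = (-0.250000, 0.250000), gamma' = (-0.750000, 0.000000); Gamma_ppp = 0.420902, Gamma_ppq = 0.000000, Gamma_pqq = 0.000000, Gamma_qpp = 0.865855, Gamma_qpq = 0.000000, Gamma_qqq = 0.000000
  tau = 0.250000: gamma = (-0.437500, 0.208333), gamma' = (-0.750000, -0.333333); Gamma_ppp = 0.263760, Gamma_ppq = 0.000000, Gamma_pqq = 0.000000, Gamma_qpp = 0.986533, Gamma_qpq = 0.000000, Gamma_qqq = 0.000000
  tau = 0.500000: gamma = (-0.625000, 0.083333), gamma' = (-0.750000, -0.666667); Gamma_ppp = 0.050933, Gamma_ppq = 0.000000, Gamma_pqq = 0.000000, Gamma_qpp = 1.047772, Gamma_qpq = 0.000000, Gamma_qqq = 0.000000
  tau = 0.750000: gamma = (-0.812500, -0.125000), gamma' = (-0.750000, -1.000000); Gamma_ppp = -0.174110, Gamma_ppq = 0.000000, Gamma_pqq = 0.000000, Gamma_qpp = 1.023339, Gamma_qpq = 0.000000, Gamma_qqq = 0.000000
  tau = 1.000000: gamma = (-1.000000, -0.416667), gamma' = (-0.750000, -1.333333); Gamma_ppp = -0.359413, Gamma_ppq = 0.000000, Gamma_pqq = 0.000000, Gamma_qpp = 0.924205, Gamma_qpq = 0.000000, Gamma_qqq = 0.000000
step 0: V^p = -1.6250, V^q = -1.5000
step 1: k1 = (-0.512974, -1.055261), k2 = (-0.346827, -1.297224), k3 = (-0.338610, -1.266491), k4 = (-0.068542, -1.410017); V <- V + (h/6)(k1 + 2k2 + 2k3 + k4): V^p = -1.7877, V^q = -2.1327
step 2: k1 = (-0.068290, -1.404826), k2 = (0.235671, -1.385171), k3 = (0.225748, -1.326848), k4 = (0.451466, -1.160912); V <- V + (h/6)(k1 + 2k2 + 2k3 + k4): V^p = -1.6789, V^q = -2.7985

Answer: V^p = -1.6789, V^q = -2.7985


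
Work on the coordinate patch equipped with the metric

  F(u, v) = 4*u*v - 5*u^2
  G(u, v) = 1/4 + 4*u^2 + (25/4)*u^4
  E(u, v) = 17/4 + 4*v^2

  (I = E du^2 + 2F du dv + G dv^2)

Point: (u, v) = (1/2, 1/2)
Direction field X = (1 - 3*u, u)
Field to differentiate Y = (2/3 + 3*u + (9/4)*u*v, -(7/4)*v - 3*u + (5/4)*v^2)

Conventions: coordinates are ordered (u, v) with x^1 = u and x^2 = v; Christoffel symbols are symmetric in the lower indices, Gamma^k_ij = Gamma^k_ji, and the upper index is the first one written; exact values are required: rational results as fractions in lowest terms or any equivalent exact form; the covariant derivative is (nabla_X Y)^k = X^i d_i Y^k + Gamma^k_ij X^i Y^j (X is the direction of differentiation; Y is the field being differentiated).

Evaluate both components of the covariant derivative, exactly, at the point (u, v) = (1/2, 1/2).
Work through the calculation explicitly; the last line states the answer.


E = 21/4, F = -1/4, G = 105/64 at the point
E_u = 0, E_v = 4, F_u = -3, F_v = 2, G_u = 57/8, G_v = 0
EG - F^2 = 2189/256;  g^inv = (256/2189) * [[105/64, 1/4], [1/4, 21/4]]
first-kind symbols [ij,l] = (1/2)(d_i g_jl + d_j g_il - d_l g_ij): [uu,u] = E_u/2 = 0, [uu,v] = F_u - E_v/2 = -5, [uv,u] = E_v/2 = 2, [uv,v] = G_u/2 = 57/16, [vv,u] = F_v - G_u/2 = -25/16, [vv,v] = G_v/2 = 0
Gamma^u_ij = (G*[ij,u] - F*[ij,v])/(EG - F^2), Gamma^v_ij = (E*[ij,v] - F*[ij,u])/(EG - F^2)
Gamma_uuu = -320/2189, Gamma_uuv = 1068/2189, Gamma_uvv = -2625/8756, Gamma_vuu = -6720/2189, Gamma_vuv = 4916/2189, Gamma_vvv = -100/2189
X = (-1/2, 1/2), Y = (131/48, -33/16) at the point

Answer: (nabla_X Y)^u = 149251/840576, (nabla_X Y)^v = 570895/52536


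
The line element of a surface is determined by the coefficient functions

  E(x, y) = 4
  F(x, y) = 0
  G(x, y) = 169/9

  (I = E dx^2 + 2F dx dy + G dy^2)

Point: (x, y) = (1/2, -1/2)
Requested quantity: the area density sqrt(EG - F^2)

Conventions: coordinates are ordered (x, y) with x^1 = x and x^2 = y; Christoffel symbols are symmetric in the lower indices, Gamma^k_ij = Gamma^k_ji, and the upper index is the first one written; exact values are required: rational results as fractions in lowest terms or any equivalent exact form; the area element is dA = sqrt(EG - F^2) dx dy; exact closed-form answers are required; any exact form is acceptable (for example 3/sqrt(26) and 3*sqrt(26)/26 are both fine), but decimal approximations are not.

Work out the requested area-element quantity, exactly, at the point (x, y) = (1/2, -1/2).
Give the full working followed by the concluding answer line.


E = 4, F = 0, G = 169/9; EG - F^2 = 676/9

Answer: sqrt(EG - F^2) = 26/3


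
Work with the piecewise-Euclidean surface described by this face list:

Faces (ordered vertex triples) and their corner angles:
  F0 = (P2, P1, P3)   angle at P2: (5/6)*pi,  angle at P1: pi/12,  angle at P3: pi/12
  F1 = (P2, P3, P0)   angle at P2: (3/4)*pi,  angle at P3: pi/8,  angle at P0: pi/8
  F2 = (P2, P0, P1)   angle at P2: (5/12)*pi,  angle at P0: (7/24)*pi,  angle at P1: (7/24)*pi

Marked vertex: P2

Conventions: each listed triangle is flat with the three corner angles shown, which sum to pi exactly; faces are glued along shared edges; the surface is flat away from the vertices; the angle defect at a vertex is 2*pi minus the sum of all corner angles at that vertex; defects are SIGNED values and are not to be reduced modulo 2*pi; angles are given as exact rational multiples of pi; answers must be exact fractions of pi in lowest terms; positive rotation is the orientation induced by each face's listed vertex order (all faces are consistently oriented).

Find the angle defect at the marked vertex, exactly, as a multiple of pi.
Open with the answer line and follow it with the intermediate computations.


Answer: defect(P2) = 0

Sum of corner angles at P2: 2*pi
defect = 2*pi - 2*pi


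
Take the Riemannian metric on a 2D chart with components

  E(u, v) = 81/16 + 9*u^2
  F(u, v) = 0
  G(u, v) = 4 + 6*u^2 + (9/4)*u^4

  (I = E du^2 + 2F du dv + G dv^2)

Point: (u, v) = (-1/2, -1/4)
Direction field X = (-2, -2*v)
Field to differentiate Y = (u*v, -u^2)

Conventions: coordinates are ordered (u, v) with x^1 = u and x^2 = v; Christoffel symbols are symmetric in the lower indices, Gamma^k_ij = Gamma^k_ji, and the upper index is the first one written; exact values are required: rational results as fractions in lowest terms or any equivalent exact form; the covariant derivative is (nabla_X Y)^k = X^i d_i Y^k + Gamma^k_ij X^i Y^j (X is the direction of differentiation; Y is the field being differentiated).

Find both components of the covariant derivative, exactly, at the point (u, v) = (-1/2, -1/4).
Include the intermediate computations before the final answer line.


E = 117/16, F = 0, G = 361/64 at the point
E_u = -9, E_v = 0, F_u = 0, F_v = 0, G_u = -57/8, G_v = 0
EG - F^2 = 42237/1024;  g^inv = (1024/42237) * [[361/64, 0], [0, 117/16]]
first-kind symbols [ij,l] = (1/2)(d_i g_jl + d_j g_il - d_l g_ij): [uu,u] = E_u/2 = -9/2, [uu,v] = F_u - E_v/2 = 0, [uv,u] = E_v/2 = 0, [uv,v] = G_u/2 = -57/16, [vv,u] = F_v - G_u/2 = 57/16, [vv,v] = G_v/2 = 0
Gamma^u_ij = (G*[ij,u] - F*[ij,v])/(EG - F^2), Gamma^v_ij = (E*[ij,v] - F*[ij,u])/(EG - F^2)
Gamma_uuu = -8/13, Gamma_uuv = 0, Gamma_uvv = 19/39, Gamma_vuu = 0, Gamma_vuv = -12/19, Gamma_vvv = 0
X = (-2, 1/2), Y = (1/8, -1/4) at the point

Answer: (nabla_X Y)^u = 107/312, (nabla_X Y)^v = -179/76


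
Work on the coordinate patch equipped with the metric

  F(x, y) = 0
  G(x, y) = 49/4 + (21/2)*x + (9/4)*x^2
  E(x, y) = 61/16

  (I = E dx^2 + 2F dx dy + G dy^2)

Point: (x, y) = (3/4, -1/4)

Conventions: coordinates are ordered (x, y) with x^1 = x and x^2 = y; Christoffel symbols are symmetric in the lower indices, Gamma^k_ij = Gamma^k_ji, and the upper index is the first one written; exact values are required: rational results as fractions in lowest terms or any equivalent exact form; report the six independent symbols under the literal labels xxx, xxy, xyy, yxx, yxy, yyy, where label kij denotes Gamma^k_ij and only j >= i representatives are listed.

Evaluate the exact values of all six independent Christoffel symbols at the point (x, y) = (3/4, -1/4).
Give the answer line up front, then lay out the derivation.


Answer: Gamma_xxx = 0, Gamma_xxy = 0, Gamma_xyy = -111/61, Gamma_yxx = 0, Gamma_yxy = 12/37, Gamma_yyy = 0

E = 61/16, F = 0, G = 1369/64 at the point
E_x = 0, E_y = 0, F_x = 0, F_y = 0, G_x = 111/8, G_y = 0
EG - F^2 = 83509/1024;  g^inv = (1024/83509) * [[1369/64, 0], [0, 61/16]]
first-kind symbols [ij,l] = (1/2)(d_i g_jl + d_j g_il - d_l g_ij): [xx,x] = E_x/2 = 0, [xx,y] = F_x - E_y/2 = 0, [xy,x] = E_y/2 = 0, [xy,y] = G_x/2 = 111/16, [yy,x] = F_y - G_x/2 = -111/16, [yy,y] = G_y/2 = 0
Gamma^x_ij = (G*[ij,x] - F*[ij,y])/(EG - F^2), Gamma^y_ij = (E*[ij,y] - F*[ij,x])/(EG - F^2)


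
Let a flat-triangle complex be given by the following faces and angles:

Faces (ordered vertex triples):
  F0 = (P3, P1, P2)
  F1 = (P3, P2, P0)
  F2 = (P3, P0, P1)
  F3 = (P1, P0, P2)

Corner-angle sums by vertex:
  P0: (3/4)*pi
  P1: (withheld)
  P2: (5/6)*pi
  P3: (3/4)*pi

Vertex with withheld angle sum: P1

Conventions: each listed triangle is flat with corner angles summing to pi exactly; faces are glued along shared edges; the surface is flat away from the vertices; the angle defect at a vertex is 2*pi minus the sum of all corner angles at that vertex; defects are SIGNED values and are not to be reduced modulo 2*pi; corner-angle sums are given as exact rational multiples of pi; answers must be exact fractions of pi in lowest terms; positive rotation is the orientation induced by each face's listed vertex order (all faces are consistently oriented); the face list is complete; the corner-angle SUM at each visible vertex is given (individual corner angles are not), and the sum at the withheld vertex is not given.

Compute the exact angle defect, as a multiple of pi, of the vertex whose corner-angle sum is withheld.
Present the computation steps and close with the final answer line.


V = 4, E = 6, F = 4; chi = V - E + F = 2
Gauss-Bonnet: total defect = 2*pi*chi = 4*pi; visible defects sum to (11/3)*pi

Answer: defect(P1) = pi/3


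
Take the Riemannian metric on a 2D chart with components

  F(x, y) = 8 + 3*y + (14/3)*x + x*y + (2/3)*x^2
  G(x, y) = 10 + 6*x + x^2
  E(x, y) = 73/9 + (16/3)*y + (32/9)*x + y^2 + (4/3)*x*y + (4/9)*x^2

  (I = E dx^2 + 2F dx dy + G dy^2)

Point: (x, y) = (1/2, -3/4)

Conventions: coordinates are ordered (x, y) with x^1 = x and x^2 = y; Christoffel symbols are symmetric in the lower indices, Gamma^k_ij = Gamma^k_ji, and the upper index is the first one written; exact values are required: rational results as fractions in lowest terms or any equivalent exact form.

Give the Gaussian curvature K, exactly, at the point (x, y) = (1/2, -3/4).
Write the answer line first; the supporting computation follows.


Answer: K = -256/85849

E = 97/16, F = 63/8, G = 53/4, EG - F^2 = 293/16 at the point
E_x = 3, E_y = 9/2, F_x = 55/12, F_y = 7/2, G_x = 7, G_y = 0
E_yy = 2, F_xy = 1, G_xx = 2
Apply the Brioschi formula K = (det M1 - det M2)/(EG - F^2)^2 over the derivative matrices of E, F, G.
M1 = [[-E_yy/2 + F_xy - G_xx/2, E_x/2, F_x - E_y/2], [F_y - G_x/2, E, F], [G_y/2, F, G]] = [[-1, 3/2, 7/3], [0, 97/16, 63/8], [0, 63/8, 53/4]]; det M1 = -293/16
M2 = [[0, E_y/2, G_x/2], [E_y/2, E, F], [G_x/2, F, G]] = [[0, 9/4, 7/2], [9/4, 97/16, 63/8], [7/2, 63/8, 53/4]]; det M2 = -277/16
det M1 - det M2 = -1; K = -1 / (293/16)^2 = -256/85849


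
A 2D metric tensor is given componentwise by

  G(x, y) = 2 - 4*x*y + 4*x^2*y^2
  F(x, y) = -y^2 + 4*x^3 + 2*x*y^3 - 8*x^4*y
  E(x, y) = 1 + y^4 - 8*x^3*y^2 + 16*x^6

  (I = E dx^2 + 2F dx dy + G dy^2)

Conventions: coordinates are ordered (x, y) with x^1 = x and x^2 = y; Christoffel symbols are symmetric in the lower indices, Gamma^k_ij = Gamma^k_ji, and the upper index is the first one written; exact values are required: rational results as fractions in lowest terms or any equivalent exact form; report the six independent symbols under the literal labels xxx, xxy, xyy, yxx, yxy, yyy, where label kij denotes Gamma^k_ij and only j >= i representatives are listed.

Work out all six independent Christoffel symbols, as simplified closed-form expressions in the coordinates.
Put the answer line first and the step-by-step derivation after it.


Answer: Gamma_xxx = (48*x^5 - 12*x^2*y^2)/(16*x^6 - 8*x^3*y^2 + 4*x^2*y^2 - 4*x*y + y^4 + 2), Gamma_xxy = (-8*x^3*y + 2*y^3)/(16*x^6 - 8*x^3*y^2 + 4*x^2*y^2 - 4*x*y + y^4 + 2), Gamma_xyy = (-8*x^4 + 2*x*y^2)/(16*x^6 - 8*x^3*y^2 + 4*x^2*y^2 - 4*x*y + y^4 + 2), Gamma_yxx = (-24*x^3*y + 12*x^2)/(16*x^6 - 8*x^3*y^2 + 4*x^2*y^2 - 4*x*y + y^4 + 2), Gamma_yxy = (4*x*y^2 - 2*y)/(16*x^6 - 8*x^3*y^2 + 4*x^2*y^2 - 4*x*y + y^4 + 2), Gamma_yyy = (4*x^2*y - 2*x)/(16*x^6 - 8*x^3*y^2 + 4*x^2*y^2 - 4*x*y + y^4 + 2)

E = 1 + y^4 - 8*x^3*y^2 + 16*x^6; F = -y^2 + 4*x^3 + 2*x*y^3 - 8*x^4*y; G = 2 - 4*x*y + 4*x^2*y^2
Gamma^k_ij = (1/2) g^{kl} (d_i g_jl + d_j g_il - d_l g_ij), with g^inv = (1/(EG-F^2)) [[G, -F], [-F, E]]
first partials: E_x = -24*x^2*y^2 + 96*x^5, E_y = 4*y^3 - 16*x^3*y, F_x = 12*x^2 + 2*y^3 - 32*x^3*y, F_y = -2*y + 6*x*y^2 - 8*x^4, G_x = -4*y + 8*x*y^2, G_y = -4*x + 8*x^2*y
D = EG - F^2 = 2 - 4*x*y + y^4 + 4*x^2*y^2 - 8*x^3*y^2 + 16*x^6
expanded: Gamma^x_xx = (G E_x - 2F F_x + F E_y)/(2D), Gamma^x_xy = (G E_y - F G_x)/(2D), Gamma^x_yy = (2G F_y - G G_x - F G_y)/(2D), Gamma^y_xx = (2E F_x - E E_y - F E_x)/(2D), Gamma^y_xy = (E G_x - F E_y)/(2D), Gamma^y_yy = (E G_y - 2F F_y + F G_x)/(2D); substitute and cancel common factors


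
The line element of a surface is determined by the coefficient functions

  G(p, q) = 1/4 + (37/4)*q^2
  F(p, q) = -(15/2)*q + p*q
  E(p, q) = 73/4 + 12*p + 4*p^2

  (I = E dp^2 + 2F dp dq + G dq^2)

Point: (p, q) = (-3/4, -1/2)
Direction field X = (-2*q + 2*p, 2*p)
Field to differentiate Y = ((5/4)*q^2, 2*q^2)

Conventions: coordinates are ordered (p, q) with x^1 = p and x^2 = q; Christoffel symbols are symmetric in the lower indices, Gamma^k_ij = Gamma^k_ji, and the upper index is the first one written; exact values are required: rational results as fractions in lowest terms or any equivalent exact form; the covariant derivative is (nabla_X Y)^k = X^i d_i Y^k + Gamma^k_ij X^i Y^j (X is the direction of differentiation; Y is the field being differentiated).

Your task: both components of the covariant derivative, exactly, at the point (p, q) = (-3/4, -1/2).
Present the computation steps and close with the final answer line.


E = 23/2, F = 33/8, G = 41/16 at the point
E_p = 6, E_q = 0, F_p = -1/2, F_q = -33/4, G_p = 0, G_q = -37/4
EG - F^2 = 797/64;  g^inv = (64/797) * [[41/16, -33/8], [-33/8, 23/2]]
first-kind symbols [ij,l] = (1/2)(d_i g_jl + d_j g_il - d_l g_ij): [pp,p] = E_p/2 = 3, [pp,q] = F_p - E_q/2 = -1/2, [pq,p] = E_q/2 = 0, [pq,q] = G_p/2 = 0, [qq,p] = F_q - G_p/2 = -33/4, [qq,q] = G_q/2 = -37/8
Gamma^p_ij = (G*[ij,p] - F*[ij,q])/(EG - F^2), Gamma^q_ij = (E*[ij,q] - F*[ij,p])/(EG - F^2)
Gamma_ppp = 624/797, Gamma_ppq = 0, Gamma_pqq = -132/797, Gamma_qpp = -1160/797, Gamma_qpq = 0, Gamma_qqq = -1226/797
X = (-1/2, -3/2), Y = (5/16, 1/2) at the point

Answer: (nabla_X Y)^p = 11967/6376, (nabla_X Y)^q = 13967/3188


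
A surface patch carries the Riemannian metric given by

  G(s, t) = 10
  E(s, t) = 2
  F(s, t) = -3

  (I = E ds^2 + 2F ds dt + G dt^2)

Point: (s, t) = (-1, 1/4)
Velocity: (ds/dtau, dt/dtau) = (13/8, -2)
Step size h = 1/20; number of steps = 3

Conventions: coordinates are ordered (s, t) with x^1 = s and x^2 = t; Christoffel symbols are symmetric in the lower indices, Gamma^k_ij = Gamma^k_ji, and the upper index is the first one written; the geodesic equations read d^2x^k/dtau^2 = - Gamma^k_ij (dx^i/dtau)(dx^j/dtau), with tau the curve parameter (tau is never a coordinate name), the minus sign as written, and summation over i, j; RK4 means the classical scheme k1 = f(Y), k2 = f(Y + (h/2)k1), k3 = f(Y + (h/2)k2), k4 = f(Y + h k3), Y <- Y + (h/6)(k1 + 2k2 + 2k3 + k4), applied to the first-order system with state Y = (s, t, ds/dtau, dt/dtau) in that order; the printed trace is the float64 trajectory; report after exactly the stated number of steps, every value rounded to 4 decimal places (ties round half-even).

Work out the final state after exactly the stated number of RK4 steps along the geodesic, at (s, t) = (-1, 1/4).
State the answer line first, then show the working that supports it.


Answer: s = -0.7562, t = -0.0500, ds/dtau = 1.6250, dt/dtau = -2.0000

f(Y) = (ds/dtau, dt/dtau, -Gamma^s_ij Y'^i Y'^j, -Gamma^t_ij Y'^i Y'^j) with the Gammas evaluated at the stage position; h = 0.050000; intermediate values shown to 6 dp
step 0: s = -1.0000, t = 0.2500, ds/dtau = 1.6250, dt/dtau = -2.0000
step 1:
  k1: at (s, t) = (-1.000000, 0.250000), (ds/dtau, dt/dtau) = (1.625000, -2.000000); Gamma_sss = 0.000000, Gamma_sst = 0.000000, Gamma_stt = 0.000000, Gamma_tss = 0.000000, Gamma_tst = 0.000000, Gamma_ttt = 0.000000; k1 = (1.625000, -2.000000, 0.000000, 0.000000)
  k2: at (s, t) = (-0.959375, 0.200000), (ds/dtau, dt/dtau) = (1.625000, -2.000000); Gamma_sss = 0.000000, Gamma_sst = 0.000000, Gamma_stt = 0.000000, Gamma_tss = 0.000000, Gamma_tst = 0.000000, Gamma_ttt = 0.000000; k2 = (1.625000, -2.000000, 0.000000, 0.000000)
  k3: at (s, t) = (-0.959375, 0.200000), (ds/dtau, dt/dtau) = (1.625000, -2.000000); Gamma_sss = 0.000000, Gamma_sst = 0.000000, Gamma_stt = 0.000000, Gamma_tss = 0.000000, Gamma_tst = 0.000000, Gamma_ttt = 0.000000; k3 = (1.625000, -2.000000, 0.000000, 0.000000)
  k4: at (s, t) = (-0.918750, 0.150000), (ds/dtau, dt/dtau) = (1.625000, -2.000000); Gamma_sss = 0.000000, Gamma_sst = 0.000000, Gamma_stt = 0.000000, Gamma_tss = 0.000000, Gamma_tst = 0.000000, Gamma_ttt = 0.000000; k4 = (1.625000, -2.000000, 0.000000, 0.000000)
  Y <- Y + (h/6)(k1 + 2k2 + 2k3 + k4): s = -0.9187, t = 0.1500, ds/dtau = 1.6250, dt/dtau = -2.0000
step 2:
  k1: at (s, t) = (-0.918750, 0.150000), (ds/dtau, dt/dtau) = (1.625000, -2.000000); Gamma_sss = 0.000000, Gamma_sst = 0.000000, Gamma_stt = 0.000000, Gamma_tss = 0.000000, Gamma_tst = 0.000000, Gamma_ttt = 0.000000; k1 = (1.625000, -2.000000, 0.000000, 0.000000)
  k2: at (s, t) = (-0.878125, 0.100000), (ds/dtau, dt/dtau) = (1.625000, -2.000000); Gamma_sss = 0.000000, Gamma_sst = 0.000000, Gamma_stt = 0.000000, Gamma_tss = 0.000000, Gamma_tst = 0.000000, Gamma_ttt = 0.000000; k2 = (1.625000, -2.000000, 0.000000, 0.000000)
  k3: at (s, t) = (-0.878125, 0.100000), (ds/dtau, dt/dtau) = (1.625000, -2.000000); Gamma_sss = 0.000000, Gamma_sst = 0.000000, Gamma_stt = 0.000000, Gamma_tss = 0.000000, Gamma_tst = 0.000000, Gamma_ttt = 0.000000; k3 = (1.625000, -2.000000, 0.000000, 0.000000)
  k4: at (s, t) = (-0.837500, 0.050000), (ds/dtau, dt/dtau) = (1.625000, -2.000000); Gamma_sss = 0.000000, Gamma_sst = 0.000000, Gamma_stt = 0.000000, Gamma_tss = 0.000000, Gamma_tst = 0.000000, Gamma_ttt = 0.000000; k4 = (1.625000, -2.000000, 0.000000, 0.000000)
  Y <- Y + (h/6)(k1 + 2k2 + 2k3 + k4): s = -0.8375, t = 0.0500, ds/dtau = 1.6250, dt/dtau = -2.0000
step 3:
  k1: at (s, t) = (-0.837500, 0.050000), (ds/dtau, dt/dtau) = (1.625000, -2.000000); Gamma_sss = 0.000000, Gamma_sst = 0.000000, Gamma_stt = 0.000000, Gamma_tss = 0.000000, Gamma_tst = 0.000000, Gamma_ttt = 0.000000; k1 = (1.625000, -2.000000, 0.000000, 0.000000)
  k2: at (s, t) = (-0.796875, 0.000000), (ds/dtau, dt/dtau) = (1.625000, -2.000000); Gamma_sss = 0.000000, Gamma_sst = 0.000000, Gamma_stt = 0.000000, Gamma_tss = 0.000000, Gamma_tst = 0.000000, Gamma_ttt = 0.000000; k2 = (1.625000, -2.000000, 0.000000, 0.000000)
  k3: at (s, t) = (-0.796875, 0.000000), (ds/dtau, dt/dtau) = (1.625000, -2.000000); Gamma_sss = 0.000000, Gamma_sst = 0.000000, Gamma_stt = 0.000000, Gamma_tss = 0.000000, Gamma_tst = 0.000000, Gamma_ttt = 0.000000; k3 = (1.625000, -2.000000, 0.000000, 0.000000)
  k4: at (s, t) = (-0.756250, -0.050000), (ds/dtau, dt/dtau) = (1.625000, -2.000000); Gamma_sss = 0.000000, Gamma_sst = 0.000000, Gamma_stt = 0.000000, Gamma_tss = 0.000000, Gamma_tst = 0.000000, Gamma_ttt = 0.000000; k4 = (1.625000, -2.000000, 0.000000, 0.000000)
  Y <- Y + (h/6)(k1 + 2k2 + 2k3 + k4): s = -0.7562, t = -0.0500, ds/dtau = 1.6250, dt/dtau = -2.0000


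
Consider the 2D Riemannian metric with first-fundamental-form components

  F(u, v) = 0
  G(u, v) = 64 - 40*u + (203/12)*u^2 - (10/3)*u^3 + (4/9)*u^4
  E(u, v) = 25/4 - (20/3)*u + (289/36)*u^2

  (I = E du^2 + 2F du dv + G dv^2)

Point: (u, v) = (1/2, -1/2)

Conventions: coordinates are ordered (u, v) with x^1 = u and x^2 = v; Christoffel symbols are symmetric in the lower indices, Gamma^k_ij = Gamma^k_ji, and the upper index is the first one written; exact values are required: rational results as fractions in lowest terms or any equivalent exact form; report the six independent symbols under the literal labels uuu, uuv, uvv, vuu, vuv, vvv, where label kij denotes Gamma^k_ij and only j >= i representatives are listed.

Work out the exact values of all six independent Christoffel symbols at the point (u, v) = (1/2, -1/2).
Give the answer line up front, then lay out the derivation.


Answer: Gamma_uuu = 98/709, Gamma_uuv = 0, Gamma_uvv = 1826/709, Gamma_vuu = 0, Gamma_vuv = -22/83, Gamma_vvv = 0

E = 709/144, F = 0, G = 6889/144 at the point
E_u = 49/36, E_v = 0, F_u = 0, F_v = 0, G_u = -913/36, G_v = 0
EG - F^2 = 4884301/20736;  g^inv = (20736/4884301) * [[6889/144, 0], [0, 709/144]]
first-kind symbols [ij,l] = (1/2)(d_i g_jl + d_j g_il - d_l g_ij): [uu,u] = E_u/2 = 49/72, [uu,v] = F_u - E_v/2 = 0, [uv,u] = E_v/2 = 0, [uv,v] = G_u/2 = -913/72, [vv,u] = F_v - G_u/2 = 913/72, [vv,v] = G_v/2 = 0
Gamma^u_ij = (G*[ij,u] - F*[ij,v])/(EG - F^2), Gamma^v_ij = (E*[ij,v] - F*[ij,u])/(EG - F^2)


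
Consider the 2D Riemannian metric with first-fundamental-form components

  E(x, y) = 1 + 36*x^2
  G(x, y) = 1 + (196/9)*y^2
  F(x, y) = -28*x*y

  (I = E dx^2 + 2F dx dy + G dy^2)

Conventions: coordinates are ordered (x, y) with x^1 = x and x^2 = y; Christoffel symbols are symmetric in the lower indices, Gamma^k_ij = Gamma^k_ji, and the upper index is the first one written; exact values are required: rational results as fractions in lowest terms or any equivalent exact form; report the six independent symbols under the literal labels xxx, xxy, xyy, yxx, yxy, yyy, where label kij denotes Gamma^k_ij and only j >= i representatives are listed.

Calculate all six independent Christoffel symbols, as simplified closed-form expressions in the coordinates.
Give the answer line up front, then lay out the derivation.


Answer: Gamma_xxx = 324*x/(324*x^2 + 196*y^2 + 9), Gamma_xxy = 0, Gamma_xyy = -252*x/(324*x^2 + 196*y^2 + 9), Gamma_yxx = -252*y/(324*x^2 + 196*y^2 + 9), Gamma_yxy = 0, Gamma_yyy = 196*y/(324*x^2 + 196*y^2 + 9)

E = 1 + 36*x^2; F = -28*x*y; G = 1 + (196/9)*y^2
Gamma^k_ij = (1/2) g^{kl} (d_i g_jl + d_j g_il - d_l g_ij), with g^inv = (1/(EG-F^2)) [[G, -F], [-F, E]]
first partials: E_x = 72*x, E_y = 0, F_x = -28*y, F_y = -28*x, G_x = 0, G_y = (392/9)*y
D = EG - F^2 = 1 + (196/9)*y^2 + 36*x^2
expanded: Gamma^x_xx = (G E_x - 2F F_x + F E_y)/(2D), Gamma^x_xy = (G E_y - F G_x)/(2D), Gamma^x_yy = (2G F_y - G G_x - F G_y)/(2D), Gamma^y_xx = (2E F_x - E E_y - F E_x)/(2D), Gamma^y_xy = (E G_x - F E_y)/(2D), Gamma^y_yy = (E G_y - 2F F_y + F G_x)/(2D); substitute and cancel common factors


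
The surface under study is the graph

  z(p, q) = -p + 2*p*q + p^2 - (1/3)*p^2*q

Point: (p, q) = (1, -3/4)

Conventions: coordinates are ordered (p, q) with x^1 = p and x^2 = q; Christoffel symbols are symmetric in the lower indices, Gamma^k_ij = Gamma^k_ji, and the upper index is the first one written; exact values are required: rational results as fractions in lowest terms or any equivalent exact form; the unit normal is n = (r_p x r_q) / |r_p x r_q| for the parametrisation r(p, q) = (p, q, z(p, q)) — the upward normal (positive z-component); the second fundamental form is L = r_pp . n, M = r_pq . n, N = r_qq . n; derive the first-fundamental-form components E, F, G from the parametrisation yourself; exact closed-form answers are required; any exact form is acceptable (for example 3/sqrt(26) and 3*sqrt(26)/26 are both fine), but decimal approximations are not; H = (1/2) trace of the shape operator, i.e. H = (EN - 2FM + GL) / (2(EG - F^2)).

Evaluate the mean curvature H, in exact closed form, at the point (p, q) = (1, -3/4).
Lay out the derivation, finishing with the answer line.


z_p = 0, z_q = 5/3, z_pp = 5/2, z_pq = 4/3, z_qq = 0
E = 1, F = 0, G = 34/9; answer radicand W^2 = 34/9
unnormalised second-form numerators: l = 5/2, m = 4/3, n = 0; L = l/sqrt(34/9), and similarly M = m/sqrt(W^2), N = n/sqrt(W^2)
H = (E*n - 2*F*m + G*l) / (2*(EG - F^2)*sqrt(W^2)); E*n - 2*F*m + G*l = 85/9, EG - F^2 = 34/9, so H = (5/4)/sqrt(34/9)

Answer: H = 15*sqrt(34)/136


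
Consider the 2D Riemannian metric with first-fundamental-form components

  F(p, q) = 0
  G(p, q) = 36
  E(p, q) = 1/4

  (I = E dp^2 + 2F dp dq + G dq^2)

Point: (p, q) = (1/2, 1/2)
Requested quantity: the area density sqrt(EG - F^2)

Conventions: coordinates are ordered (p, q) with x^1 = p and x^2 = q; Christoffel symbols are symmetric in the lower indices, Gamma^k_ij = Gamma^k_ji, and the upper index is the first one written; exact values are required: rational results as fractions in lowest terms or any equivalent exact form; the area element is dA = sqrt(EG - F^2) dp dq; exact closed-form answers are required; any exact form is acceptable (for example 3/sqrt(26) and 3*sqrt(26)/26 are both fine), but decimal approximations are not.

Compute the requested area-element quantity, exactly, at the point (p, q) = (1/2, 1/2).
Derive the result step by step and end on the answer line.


E = 1/4, F = 0, G = 36; EG - F^2 = 9

Answer: sqrt(EG - F^2) = 3


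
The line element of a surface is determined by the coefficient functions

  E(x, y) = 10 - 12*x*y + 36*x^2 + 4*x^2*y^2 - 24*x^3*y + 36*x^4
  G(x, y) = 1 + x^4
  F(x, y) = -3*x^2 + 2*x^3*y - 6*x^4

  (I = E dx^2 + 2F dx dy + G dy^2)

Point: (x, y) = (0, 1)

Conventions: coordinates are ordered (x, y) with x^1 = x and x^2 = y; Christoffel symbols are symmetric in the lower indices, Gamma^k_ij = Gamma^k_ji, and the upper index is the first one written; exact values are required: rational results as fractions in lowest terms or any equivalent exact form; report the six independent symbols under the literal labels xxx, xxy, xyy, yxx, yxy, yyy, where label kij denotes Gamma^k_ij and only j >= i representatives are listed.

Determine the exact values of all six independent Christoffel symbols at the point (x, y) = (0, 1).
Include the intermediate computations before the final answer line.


E = 10, F = 0, G = 1 at the point
E_x = -12, E_y = 0, F_x = 0, F_y = 0, G_x = 0, G_y = 0
EG - F^2 = 10;  g^inv = (1/10) * [[1, 0], [0, 10]]
first-kind symbols [ij,l] = (1/2)(d_i g_jl + d_j g_il - d_l g_ij): [xx,x] = E_x/2 = -6, [xx,y] = F_x - E_y/2 = 0, [xy,x] = E_y/2 = 0, [xy,y] = G_x/2 = 0, [yy,x] = F_y - G_x/2 = 0, [yy,y] = G_y/2 = 0
Gamma^x_ij = (G*[ij,x] - F*[ij,y])/(EG - F^2), Gamma^y_ij = (E*[ij,y] - F*[ij,x])/(EG - F^2)

Answer: Gamma_xxx = -3/5, Gamma_xxy = 0, Gamma_xyy = 0, Gamma_yxx = 0, Gamma_yxy = 0, Gamma_yyy = 0


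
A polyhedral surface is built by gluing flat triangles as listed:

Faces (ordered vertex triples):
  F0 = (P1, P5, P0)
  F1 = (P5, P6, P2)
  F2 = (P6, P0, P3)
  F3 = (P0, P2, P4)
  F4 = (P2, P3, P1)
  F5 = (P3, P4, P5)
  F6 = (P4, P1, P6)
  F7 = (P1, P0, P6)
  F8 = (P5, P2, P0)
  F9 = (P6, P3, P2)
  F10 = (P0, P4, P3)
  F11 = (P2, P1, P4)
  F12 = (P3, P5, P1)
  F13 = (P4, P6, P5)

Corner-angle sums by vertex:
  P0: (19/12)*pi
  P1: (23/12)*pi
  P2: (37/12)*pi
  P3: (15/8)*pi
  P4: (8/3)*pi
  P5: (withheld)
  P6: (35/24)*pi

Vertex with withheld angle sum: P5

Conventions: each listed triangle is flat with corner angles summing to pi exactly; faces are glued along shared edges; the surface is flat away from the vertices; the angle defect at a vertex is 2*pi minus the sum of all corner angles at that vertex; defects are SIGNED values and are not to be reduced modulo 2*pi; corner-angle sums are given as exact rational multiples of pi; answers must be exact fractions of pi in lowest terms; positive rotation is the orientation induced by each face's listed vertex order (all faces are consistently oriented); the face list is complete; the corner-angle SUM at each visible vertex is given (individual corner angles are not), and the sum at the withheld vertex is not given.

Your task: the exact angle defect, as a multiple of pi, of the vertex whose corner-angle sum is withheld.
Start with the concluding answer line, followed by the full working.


Answer: defect(P5) = (7/12)*pi

V = 7, E = 21, F = 14; chi = V - E + F = 0
Gauss-Bonnet: total defect = 2*pi*chi = 0; visible defects sum to (-7/12)*pi


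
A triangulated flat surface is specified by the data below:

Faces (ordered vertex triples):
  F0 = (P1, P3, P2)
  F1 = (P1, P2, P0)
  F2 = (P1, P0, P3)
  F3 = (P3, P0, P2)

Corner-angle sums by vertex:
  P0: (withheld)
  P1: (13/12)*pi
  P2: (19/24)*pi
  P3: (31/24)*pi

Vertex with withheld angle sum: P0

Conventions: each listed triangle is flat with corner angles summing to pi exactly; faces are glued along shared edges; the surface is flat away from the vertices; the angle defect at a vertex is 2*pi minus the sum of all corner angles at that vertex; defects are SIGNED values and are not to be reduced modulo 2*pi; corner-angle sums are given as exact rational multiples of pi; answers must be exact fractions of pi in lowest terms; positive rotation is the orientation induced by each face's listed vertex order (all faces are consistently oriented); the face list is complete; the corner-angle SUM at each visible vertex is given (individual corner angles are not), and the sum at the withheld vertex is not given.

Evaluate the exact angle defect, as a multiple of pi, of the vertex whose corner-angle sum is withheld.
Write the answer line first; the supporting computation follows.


Answer: defect(P0) = (7/6)*pi

V = 4, E = 6, F = 4; chi = V - E + F = 2
Gauss-Bonnet: total defect = 2*pi*chi = 4*pi; visible defects sum to (17/6)*pi


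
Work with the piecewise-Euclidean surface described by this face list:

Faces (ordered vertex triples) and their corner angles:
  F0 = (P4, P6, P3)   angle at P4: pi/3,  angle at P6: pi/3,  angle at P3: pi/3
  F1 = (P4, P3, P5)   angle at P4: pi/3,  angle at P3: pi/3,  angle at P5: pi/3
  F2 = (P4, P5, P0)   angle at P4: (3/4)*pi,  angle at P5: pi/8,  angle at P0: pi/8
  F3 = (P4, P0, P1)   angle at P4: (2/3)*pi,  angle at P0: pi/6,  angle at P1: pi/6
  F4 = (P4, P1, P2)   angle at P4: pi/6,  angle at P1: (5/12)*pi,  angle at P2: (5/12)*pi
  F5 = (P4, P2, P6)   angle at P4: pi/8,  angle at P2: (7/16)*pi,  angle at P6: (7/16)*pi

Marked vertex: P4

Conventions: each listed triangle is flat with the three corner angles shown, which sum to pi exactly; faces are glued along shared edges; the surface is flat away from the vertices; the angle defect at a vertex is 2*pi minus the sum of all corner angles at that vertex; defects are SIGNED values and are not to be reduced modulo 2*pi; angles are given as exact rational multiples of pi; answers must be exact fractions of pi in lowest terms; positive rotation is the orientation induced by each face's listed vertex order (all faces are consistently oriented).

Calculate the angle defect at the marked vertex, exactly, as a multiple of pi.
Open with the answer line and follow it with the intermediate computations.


Answer: defect(P4) = (-3/8)*pi

Sum of corner angles at P4: (19/8)*pi
defect = 2*pi - (19/8)*pi


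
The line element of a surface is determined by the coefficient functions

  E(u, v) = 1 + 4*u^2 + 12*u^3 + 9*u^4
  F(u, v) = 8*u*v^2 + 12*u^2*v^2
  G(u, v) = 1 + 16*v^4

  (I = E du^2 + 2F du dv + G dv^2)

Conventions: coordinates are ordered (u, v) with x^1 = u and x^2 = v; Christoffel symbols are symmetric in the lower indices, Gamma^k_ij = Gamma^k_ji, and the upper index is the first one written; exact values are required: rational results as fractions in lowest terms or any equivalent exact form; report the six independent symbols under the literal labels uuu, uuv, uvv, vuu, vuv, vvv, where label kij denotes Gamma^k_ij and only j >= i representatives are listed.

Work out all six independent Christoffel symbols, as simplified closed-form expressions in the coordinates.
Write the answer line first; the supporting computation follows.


Answer: Gamma_uuu = (18*u^3 + 18*u^2 + 4*u)/(9*u^4 + 12*u^3 + 4*u^2 + 16*v^4 + 1), Gamma_uuv = 0, Gamma_uvv = (24*u^2*v + 16*u*v)/(9*u^4 + 12*u^3 + 4*u^2 + 16*v^4 + 1), Gamma_vuu = (24*u*v^2 + 8*v^2)/(9*u^4 + 12*u^3 + 4*u^2 + 16*v^4 + 1), Gamma_vuv = 0, Gamma_vvv = 32*v^3/(9*u^4 + 12*u^3 + 4*u^2 + 16*v^4 + 1)

E = 1 + 4*u^2 + 12*u^3 + 9*u^4; F = 8*u*v^2 + 12*u^2*v^2; G = 1 + 16*v^4
Gamma^k_ij = (1/2) g^{kl} (d_i g_jl + d_j g_il - d_l g_ij), with g^inv = (1/(EG-F^2)) [[G, -F], [-F, E]]
first partials: E_u = 8*u + 36*u^2 + 36*u^3, E_v = 0, F_u = 8*v^2 + 24*u*v^2, F_v = 16*u*v + 24*u^2*v, G_u = 0, G_v = 64*v^3
D = EG - F^2 = 1 + 4*u^2 + 12*u^3 + 16*v^4 + 9*u^4
expanded: Gamma^u_uu = (G E_u - 2F F_u + F E_v)/(2D), Gamma^u_uv = (G E_v - F G_u)/(2D), Gamma^u_vv = (2G F_v - G G_u - F G_v)/(2D), Gamma^v_uu = (2E F_u - E E_v - F E_u)/(2D), Gamma^v_uv = (E G_u - F E_v)/(2D), Gamma^v_vv = (E G_v - 2F F_v + F G_u)/(2D); substitute and cancel common factors
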